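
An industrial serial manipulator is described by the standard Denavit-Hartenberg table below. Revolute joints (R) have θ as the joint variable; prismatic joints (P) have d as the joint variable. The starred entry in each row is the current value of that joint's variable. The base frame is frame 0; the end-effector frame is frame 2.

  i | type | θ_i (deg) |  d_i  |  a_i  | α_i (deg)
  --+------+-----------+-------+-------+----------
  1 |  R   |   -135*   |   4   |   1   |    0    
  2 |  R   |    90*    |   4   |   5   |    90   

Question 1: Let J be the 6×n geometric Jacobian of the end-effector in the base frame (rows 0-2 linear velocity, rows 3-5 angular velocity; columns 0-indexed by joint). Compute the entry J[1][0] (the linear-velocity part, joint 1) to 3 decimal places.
2.828

axis z_0 = ẑ; lever o_n−o_0 = (2.8284,-4.2426,8.0000)
cross product → J_v[:, 0] = (4.2426,2.8284,-0.0000)
J_ω[:, 0] = z_0
entry J[1][0] = 2.8284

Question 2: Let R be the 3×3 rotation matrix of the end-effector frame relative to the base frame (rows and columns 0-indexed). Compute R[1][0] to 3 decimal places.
End-effector x-axis (col 0 of R) = (0.7071,-0.7071,0.0000)
R[1][0] = -0.7071

-0.707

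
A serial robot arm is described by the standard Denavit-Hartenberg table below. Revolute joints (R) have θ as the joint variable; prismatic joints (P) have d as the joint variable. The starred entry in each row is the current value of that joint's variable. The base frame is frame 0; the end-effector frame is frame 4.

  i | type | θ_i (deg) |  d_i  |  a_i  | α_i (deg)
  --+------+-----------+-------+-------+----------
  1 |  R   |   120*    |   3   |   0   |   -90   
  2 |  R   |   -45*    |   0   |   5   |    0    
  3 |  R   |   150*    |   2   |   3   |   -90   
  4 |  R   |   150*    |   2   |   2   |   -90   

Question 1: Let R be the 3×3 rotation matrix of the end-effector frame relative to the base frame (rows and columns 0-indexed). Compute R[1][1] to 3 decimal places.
0.837

End-effector y-axis (col 1 of R) = (-0.4830,0.8365,-0.2588)
R[1][1] = 0.8365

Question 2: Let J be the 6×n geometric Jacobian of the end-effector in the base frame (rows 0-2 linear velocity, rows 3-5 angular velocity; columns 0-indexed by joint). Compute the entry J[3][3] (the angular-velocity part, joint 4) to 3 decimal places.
axis z_3 = (0.4830,-0.8365,0.2588); lever o_n−o_3 = (1.6078,-0.7848,2.1907)
cross product → J_v[:, 3] = (-1.6294,-0.6419,0.9659)
J_ω[:, 3] = z_3
entry J[3][3] = 0.4830

0.483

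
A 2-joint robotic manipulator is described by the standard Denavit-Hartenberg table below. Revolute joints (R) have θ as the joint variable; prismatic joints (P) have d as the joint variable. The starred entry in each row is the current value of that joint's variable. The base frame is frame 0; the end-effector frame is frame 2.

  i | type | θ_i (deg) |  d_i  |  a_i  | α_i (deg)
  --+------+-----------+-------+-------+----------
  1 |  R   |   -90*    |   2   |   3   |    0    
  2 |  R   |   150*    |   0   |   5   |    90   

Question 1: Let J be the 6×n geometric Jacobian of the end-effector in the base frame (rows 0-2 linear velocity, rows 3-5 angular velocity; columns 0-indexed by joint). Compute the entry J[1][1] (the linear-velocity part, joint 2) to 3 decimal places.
2.500

axis z_1 = (0.0000,0.0000,1.0000); lever o_n−o_1 = (2.5000,4.3301,0.0000)
cross product → J_v[:, 1] = (-4.3301,2.5000,0.0000)
J_ω[:, 1] = z_1
entry J[1][1] = 2.5000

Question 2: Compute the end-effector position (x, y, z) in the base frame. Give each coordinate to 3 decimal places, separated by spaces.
after link 1: o_1 = (0.0000, -3.0000, 2.0000)
after link 2: o_2 = (2.5000, 1.3301, 2.0000)

2.500 1.330 2.000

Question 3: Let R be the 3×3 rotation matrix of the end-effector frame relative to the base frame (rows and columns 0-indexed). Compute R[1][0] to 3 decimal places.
End-effector x-axis (col 0 of R) = (0.5000,0.8660,0.0000)
R[1][0] = 0.8660

0.866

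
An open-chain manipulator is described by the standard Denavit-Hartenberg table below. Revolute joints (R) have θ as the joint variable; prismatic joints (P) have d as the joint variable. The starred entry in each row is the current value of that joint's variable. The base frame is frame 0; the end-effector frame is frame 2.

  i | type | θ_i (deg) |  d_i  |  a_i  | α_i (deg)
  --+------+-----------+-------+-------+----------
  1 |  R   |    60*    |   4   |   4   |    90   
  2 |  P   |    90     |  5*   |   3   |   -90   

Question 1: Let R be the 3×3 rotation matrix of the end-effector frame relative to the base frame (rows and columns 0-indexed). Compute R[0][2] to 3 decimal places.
-0.500

End-effector z-axis (col 2 of R) = (-0.5000,-0.8660,0.0000)
R[0][2] = -0.5000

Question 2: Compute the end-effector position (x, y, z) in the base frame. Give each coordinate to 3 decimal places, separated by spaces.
6.330 0.964 7.000

after link 1: o_1 = (2.0000, 3.4641, 4.0000)
after link 2: o_2 = (6.3301, 0.9641, 7.0000)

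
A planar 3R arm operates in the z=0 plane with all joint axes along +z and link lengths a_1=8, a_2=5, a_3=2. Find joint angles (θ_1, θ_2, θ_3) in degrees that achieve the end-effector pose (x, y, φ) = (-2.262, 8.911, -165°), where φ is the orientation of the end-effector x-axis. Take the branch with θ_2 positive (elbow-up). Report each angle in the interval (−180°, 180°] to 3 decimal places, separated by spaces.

wrist centre = target − a_3·(cos φ, sin φ) = (-0.3301, 9.4286)
cos θ_2 = (89.0082−8²−5²)/(2·8·5) = 0.0001; θ_2 = 89.9941° (elbow-up)
β = atan2(9.4286,-0.3301) = 92.0054°; ψ = atan2(5.0000,8.0005) = 32.0037°
θ_1 = β − ψ = 60.0017°
θ_3 = φ − θ_1 − θ_2 = 45.0042° (wrapped to (-180°,180°])

60.002 89.994 45.004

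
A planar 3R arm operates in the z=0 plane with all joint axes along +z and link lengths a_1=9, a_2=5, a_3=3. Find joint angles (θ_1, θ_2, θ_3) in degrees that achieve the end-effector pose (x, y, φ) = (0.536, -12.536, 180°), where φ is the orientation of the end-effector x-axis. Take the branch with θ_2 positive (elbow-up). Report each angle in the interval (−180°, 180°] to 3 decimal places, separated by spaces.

-89.994 44.987 -134.992

wrist centre = target − a_3·(cos φ, sin φ) = (3.5360, -12.5360)
cos θ_2 = (169.6546−9²−5²)/(2·9·5) = 0.7073; θ_2 = 44.9865° (elbow-up)
β = atan2(-12.5360,3.5360) = -74.2480°; ψ = atan2(3.5347,12.5364) = 15.7461°
θ_1 = β − ψ = -89.9941°
θ_3 = φ − θ_1 − θ_2 = -134.9924° (wrapped to (-180°,180°])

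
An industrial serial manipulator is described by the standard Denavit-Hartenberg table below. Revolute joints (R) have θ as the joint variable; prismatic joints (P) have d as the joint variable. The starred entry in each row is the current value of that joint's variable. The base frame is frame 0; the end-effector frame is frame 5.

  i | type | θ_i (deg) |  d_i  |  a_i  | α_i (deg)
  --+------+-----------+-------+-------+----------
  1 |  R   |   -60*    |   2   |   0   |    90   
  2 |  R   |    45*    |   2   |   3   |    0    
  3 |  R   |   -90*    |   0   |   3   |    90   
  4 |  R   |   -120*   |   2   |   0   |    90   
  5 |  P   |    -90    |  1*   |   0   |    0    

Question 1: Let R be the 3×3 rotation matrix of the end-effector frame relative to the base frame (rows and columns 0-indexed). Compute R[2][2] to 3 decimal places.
0.612

End-effector z-axis (col 2 of R) = (-0.7392,0.2803,0.6124)
R[2][2] = 0.6124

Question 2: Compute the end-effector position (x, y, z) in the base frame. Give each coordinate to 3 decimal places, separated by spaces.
after link 1: o_1 = (0.0000, 0.0000, 2.0000)
after link 2: o_2 = (-0.6714, -2.8371, 4.1213)
after link 3: o_3 = (0.3893, -4.6742, 2.0000)
after link 4: o_4 = (-0.3178, -3.4495, 0.5858)
after link 5: o_5 = (-1.0570, -3.1692, 1.1982)

-1.057 -3.169 1.198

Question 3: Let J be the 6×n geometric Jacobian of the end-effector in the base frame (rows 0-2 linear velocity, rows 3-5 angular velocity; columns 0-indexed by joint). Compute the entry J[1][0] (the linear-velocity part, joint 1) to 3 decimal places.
-1.057

axis z_0 = ẑ; lever o_n−o_0 = (-1.0570,-3.1692,1.1982)
cross product → J_v[:, 0] = (3.1692,-1.0570,0.0000)
J_ω[:, 0] = z_0
entry J[1][0] = -1.0570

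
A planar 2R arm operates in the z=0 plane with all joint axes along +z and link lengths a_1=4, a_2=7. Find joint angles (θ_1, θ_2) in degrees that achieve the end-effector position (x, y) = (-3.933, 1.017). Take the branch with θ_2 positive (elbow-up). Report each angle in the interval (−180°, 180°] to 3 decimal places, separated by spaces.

cos θ_2 = (16.5028−4²−7²)/(2·4·7) = -0.8660; θ_2 = 149.9996° (elbow-up)
β = atan2(1.0170,-3.9330) = 165.5020°; ψ = atan2(3.5000,-2.0622) = 120.5057°
θ_1 = β − ψ = 44.9962°

44.996 150.000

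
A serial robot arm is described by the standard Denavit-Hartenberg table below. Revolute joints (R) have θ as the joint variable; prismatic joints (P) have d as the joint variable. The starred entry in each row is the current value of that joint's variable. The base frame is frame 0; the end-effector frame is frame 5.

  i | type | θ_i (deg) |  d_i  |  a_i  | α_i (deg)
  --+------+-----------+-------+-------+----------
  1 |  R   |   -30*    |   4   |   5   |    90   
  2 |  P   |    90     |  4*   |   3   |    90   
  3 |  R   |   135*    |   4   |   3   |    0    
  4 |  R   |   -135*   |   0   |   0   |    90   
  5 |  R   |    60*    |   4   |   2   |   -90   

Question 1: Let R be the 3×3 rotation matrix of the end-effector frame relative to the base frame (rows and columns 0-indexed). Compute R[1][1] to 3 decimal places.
-0.866

End-effector y-axis (col 1 of R) = (-0.5000,-0.8660,-0.0000)
R[1][1] = -0.8660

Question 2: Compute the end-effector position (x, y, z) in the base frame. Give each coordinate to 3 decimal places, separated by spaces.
after link 1: o_1 = (4.3301, -2.5000, 4.0000)
after link 2: o_2 = (2.3301, -5.9641, 7.0000)
after link 3: o_3 = (4.7336, -9.8012, 4.8787)
after link 4: o_4 = (4.7336, -9.8012, 4.8787)
after link 5: o_5 = (8.2336, -7.2031, 5.8787)

8.234 -7.203 5.879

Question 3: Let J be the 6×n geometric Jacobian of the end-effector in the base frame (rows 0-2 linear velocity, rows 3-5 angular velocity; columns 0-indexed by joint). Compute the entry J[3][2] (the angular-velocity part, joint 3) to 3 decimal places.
0.866

axis z_2 = (0.8660,-0.5000,-0.0000); lever o_n−o_2 = (5.9034,-1.2390,-1.1213)
cross product → J_v[:, 2] = (0.5607,0.9711,1.8787)
J_ω[:, 2] = z_2
entry J[3][2] = 0.8660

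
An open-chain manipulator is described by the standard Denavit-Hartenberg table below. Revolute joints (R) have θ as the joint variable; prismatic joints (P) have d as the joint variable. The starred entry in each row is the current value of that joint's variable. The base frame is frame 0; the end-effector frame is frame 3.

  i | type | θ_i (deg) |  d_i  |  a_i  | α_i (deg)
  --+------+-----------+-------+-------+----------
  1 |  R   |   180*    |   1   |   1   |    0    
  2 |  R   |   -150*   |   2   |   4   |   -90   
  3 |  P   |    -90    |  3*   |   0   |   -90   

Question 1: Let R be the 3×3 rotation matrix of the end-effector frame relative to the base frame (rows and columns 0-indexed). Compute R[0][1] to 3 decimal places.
0.500

End-effector y-axis (col 1 of R) = (0.5000,-0.8660,-0.0000)
R[0][1] = 0.5000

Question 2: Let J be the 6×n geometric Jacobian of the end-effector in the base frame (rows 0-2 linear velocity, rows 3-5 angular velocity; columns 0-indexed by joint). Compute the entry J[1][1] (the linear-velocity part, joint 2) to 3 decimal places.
axis z_1 = (0.0000,0.0000,1.0000); lever o_n−o_1 = (1.9641,4.5981,2.0000)
cross product → J_v[:, 1] = (-4.5981,1.9641,0.0000)
J_ω[:, 1] = z_1
entry J[1][1] = 1.9641

1.964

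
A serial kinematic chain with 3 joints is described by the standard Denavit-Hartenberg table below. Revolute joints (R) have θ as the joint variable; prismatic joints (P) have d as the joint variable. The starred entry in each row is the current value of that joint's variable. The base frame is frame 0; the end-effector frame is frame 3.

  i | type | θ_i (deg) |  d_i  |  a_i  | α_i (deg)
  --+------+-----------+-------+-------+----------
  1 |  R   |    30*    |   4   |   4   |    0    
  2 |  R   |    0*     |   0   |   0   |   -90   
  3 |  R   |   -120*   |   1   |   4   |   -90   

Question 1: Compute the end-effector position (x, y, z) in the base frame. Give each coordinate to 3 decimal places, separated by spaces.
1.232 1.866 7.464

after link 1: o_1 = (3.4641, 2.0000, 4.0000)
after link 2: o_2 = (3.4641, 2.0000, 4.0000)
after link 3: o_3 = (1.2321, 1.8660, 7.4641)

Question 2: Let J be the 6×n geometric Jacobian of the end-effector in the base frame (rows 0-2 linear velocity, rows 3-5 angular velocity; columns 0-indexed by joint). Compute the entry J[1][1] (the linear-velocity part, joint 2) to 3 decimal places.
axis z_1 = (0.0000,0.0000,1.0000); lever o_n−o_1 = (-2.2321,-0.1340,3.4641)
cross product → J_v[:, 1] = (0.1340,-2.2321,0.0000)
J_ω[:, 1] = z_1
entry J[1][1] = -2.2321

-2.232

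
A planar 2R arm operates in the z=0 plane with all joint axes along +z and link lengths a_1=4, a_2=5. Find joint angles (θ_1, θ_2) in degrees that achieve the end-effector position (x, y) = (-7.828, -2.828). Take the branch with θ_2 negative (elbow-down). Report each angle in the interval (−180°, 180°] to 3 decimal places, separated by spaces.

-134.991 -45.018

cos θ_2 = (69.2752−4²−5²)/(2·4·5) = 0.7069; θ_2 = -45.0184° (elbow-down)
β = atan2(-2.8280,-7.8280) = -160.1369°; ψ = atan2(-3.5367,7.5344) = -25.1455°
θ_1 = β − ψ = -134.9913°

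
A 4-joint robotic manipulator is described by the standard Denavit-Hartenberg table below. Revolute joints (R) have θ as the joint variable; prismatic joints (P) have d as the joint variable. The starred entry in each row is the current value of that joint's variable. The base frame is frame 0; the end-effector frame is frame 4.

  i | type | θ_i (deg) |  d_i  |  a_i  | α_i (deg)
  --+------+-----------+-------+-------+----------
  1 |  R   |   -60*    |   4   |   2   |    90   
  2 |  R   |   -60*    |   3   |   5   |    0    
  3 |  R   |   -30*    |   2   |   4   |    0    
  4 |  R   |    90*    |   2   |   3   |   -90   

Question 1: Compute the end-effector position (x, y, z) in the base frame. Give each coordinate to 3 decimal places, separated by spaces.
after link 1: o_1 = (1.0000, -1.7321, 4.0000)
after link 2: o_2 = (-0.3481, -5.3971, -0.3301)
after link 3: o_3 = (-2.0801, -6.3971, -4.3301)
after link 4: o_4 = (-2.3122, -9.9952, -4.3301)

-2.312 -9.995 -4.330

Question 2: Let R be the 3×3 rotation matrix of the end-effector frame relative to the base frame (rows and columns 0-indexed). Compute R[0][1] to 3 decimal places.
End-effector y-axis (col 1 of R) = (0.8660,0.5000,0.0000)
R[0][1] = 0.8660

0.866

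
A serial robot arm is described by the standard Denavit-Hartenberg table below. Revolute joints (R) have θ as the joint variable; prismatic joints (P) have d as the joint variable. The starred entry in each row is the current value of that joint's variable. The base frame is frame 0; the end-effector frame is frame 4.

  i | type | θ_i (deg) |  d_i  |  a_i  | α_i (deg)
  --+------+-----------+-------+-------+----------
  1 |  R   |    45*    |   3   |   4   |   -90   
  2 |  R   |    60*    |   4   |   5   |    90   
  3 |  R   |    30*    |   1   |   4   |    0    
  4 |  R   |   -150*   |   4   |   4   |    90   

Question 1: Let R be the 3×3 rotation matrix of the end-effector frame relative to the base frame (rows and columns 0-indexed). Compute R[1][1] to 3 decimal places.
0.612

End-effector y-axis (col 1 of R) = (0.6124,0.6124,0.5000)
R[1][1] = 0.6124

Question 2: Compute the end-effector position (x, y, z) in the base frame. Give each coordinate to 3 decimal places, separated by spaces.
after link 1: o_1 = (2.8284, 2.8284, 3.0000)
after link 2: o_2 = (1.7678, 7.4246, -1.3301)
after link 3: o_3 = (2.1907, 10.6760, -3.8301)
after link 4: o_4 = (6.3825, 9.9688, -0.0981)

6.383 9.969 -0.098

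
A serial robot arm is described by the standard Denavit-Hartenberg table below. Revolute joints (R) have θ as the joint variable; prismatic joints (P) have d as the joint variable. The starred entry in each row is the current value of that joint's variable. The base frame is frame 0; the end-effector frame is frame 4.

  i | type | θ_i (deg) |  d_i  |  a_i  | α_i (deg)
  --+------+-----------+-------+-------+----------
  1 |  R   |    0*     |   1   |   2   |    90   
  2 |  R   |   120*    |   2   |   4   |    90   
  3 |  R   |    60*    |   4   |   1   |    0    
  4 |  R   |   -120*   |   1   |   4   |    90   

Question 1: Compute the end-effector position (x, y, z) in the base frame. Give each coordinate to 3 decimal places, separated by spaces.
after link 1: o_1 = (2.0000, 0.0000, 1.0000)
after link 2: o_2 = (0.0000, -2.0000, 4.4641)
after link 3: o_3 = (3.2141, -2.8660, 6.8971)
after link 4: o_4 = (3.0801, 0.5981, 9.1292)

3.080 0.598 9.129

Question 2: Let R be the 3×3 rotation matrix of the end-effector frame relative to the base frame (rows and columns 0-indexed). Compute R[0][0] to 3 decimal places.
End-effector x-axis (col 0 of R) = (-0.2500,0.8660,0.4330)
R[0][0] = -0.2500

-0.250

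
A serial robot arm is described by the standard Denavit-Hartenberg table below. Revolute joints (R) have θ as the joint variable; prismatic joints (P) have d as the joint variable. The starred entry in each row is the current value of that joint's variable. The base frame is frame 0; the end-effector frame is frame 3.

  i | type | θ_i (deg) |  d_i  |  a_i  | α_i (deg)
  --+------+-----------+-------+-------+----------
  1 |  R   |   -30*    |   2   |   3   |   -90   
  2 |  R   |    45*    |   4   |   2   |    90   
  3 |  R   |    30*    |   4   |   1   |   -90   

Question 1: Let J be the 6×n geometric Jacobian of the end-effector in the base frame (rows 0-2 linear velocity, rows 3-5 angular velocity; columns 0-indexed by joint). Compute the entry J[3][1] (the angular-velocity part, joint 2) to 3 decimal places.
axis z_1 = (0.5000,0.8660,0.0000); lever o_n−o_1 = (6.4546,1.4696,0.8018)
cross product → J_v[:, 1] = (0.6944,-0.4009,-4.8550)
J_ω[:, 1] = z_1
entry J[3][1] = 0.5000

0.500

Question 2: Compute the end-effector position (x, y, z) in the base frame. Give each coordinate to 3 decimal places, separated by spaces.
after link 1: o_1 = (2.5981, -1.5000, 2.0000)
after link 2: o_2 = (5.8228, 1.2570, 0.5858)
after link 3: o_3 = (9.0526, -0.0304, 2.8018)

9.053 -0.030 2.802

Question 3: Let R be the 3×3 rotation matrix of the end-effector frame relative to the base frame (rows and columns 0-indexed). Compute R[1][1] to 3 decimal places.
End-effector y-axis (col 1 of R) = (-0.6124,0.3536,-0.7071)
R[1][1] = 0.3536

0.354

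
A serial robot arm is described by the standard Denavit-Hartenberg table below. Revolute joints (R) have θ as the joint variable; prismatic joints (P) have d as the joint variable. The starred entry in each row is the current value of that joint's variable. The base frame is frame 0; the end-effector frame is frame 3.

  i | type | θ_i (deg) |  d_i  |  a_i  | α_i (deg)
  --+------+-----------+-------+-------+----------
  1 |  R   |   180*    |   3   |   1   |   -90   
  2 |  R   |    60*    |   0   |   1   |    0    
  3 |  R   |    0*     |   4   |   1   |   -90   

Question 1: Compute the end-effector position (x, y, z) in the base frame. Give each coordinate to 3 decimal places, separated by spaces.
after link 1: o_1 = (-1.0000, 0.0000, 3.0000)
after link 2: o_2 = (-1.5000, 0.0000, 2.1340)
after link 3: o_3 = (-2.0000, -4.0000, 1.2679)

-2.000 -4.000 1.268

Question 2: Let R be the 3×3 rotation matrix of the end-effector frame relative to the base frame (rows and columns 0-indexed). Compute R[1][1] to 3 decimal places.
1.000

End-effector y-axis (col 1 of R) = (0.0000,1.0000,-0.0000)
R[1][1] = 1.0000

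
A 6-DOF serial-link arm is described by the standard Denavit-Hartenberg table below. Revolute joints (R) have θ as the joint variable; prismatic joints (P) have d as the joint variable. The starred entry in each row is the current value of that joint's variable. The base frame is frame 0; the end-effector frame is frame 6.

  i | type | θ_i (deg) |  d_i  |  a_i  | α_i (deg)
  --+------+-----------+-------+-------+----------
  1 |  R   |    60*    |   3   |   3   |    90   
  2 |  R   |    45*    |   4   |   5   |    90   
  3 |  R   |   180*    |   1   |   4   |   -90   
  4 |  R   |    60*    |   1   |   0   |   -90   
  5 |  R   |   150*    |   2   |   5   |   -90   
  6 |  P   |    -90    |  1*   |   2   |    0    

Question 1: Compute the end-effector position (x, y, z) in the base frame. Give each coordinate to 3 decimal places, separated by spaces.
after link 1: o_1 = (1.5000, 2.5981, 3.0000)
after link 2: o_2 = (6.7319, 3.6599, 6.5355)
after link 3: o_3 = (5.6712, 1.8228, 3.0000)
after link 4: o_4 = (4.8052, 2.3228, 3.0000)
after link 5: o_5 = (9.3204, 5.1433, 3.8111)
after link 6: o_6 = (9.0707, 6.4429, 5.6136)

9.071 6.443 5.614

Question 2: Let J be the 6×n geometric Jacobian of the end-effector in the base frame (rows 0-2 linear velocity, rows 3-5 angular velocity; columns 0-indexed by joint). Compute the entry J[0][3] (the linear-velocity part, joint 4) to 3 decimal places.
axis z_3 = (-0.8660,0.5000,-0.0000); lever o_n−o_3 = (3.3994,4.6201,2.6136)
cross product → J_v[:, 3] = (1.3068,2.2634,-5.7008)
J_ω[:, 3] = z_3
entry J[0][3] = 1.3068

1.307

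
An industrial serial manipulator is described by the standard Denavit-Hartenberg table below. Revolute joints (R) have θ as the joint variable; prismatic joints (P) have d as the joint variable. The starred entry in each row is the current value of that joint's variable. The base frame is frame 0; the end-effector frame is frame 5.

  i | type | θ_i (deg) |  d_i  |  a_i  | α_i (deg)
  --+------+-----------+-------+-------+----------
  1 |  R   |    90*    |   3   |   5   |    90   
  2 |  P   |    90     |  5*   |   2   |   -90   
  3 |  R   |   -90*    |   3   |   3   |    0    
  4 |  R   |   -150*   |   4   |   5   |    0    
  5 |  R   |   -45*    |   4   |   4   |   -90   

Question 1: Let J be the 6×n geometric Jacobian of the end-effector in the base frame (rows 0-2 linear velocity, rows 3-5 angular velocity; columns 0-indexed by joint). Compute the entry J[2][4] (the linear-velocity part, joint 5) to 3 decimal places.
-3.864

axis z_4 = (-0.0000,-1.0000,0.0000); lever o_n−o_4 = (-3.8637,-4.0000,1.0353)
cross product → J_v[:, 4] = (-1.0353,-0.0000,-3.8637)
J_ω[:, 4] = z_4
entry J[2][4] = -3.8637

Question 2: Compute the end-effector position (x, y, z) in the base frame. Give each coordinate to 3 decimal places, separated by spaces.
-0.194 -6.000 3.535

after link 1: o_1 = (0.0000, 5.0000, 3.0000)
after link 2: o_2 = (5.0000, 5.0000, 5.0000)
after link 3: o_3 = (8.0000, 2.0000, 5.0000)
after link 4: o_4 = (3.6699, -2.0000, 2.5000)
after link 5: o_5 = (-0.1938, -6.0000, 3.5353)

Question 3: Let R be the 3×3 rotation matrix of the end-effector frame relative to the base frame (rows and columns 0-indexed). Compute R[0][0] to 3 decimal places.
End-effector x-axis (col 0 of R) = (-0.9659,0.0000,0.2588)
R[0][0] = -0.9659

-0.966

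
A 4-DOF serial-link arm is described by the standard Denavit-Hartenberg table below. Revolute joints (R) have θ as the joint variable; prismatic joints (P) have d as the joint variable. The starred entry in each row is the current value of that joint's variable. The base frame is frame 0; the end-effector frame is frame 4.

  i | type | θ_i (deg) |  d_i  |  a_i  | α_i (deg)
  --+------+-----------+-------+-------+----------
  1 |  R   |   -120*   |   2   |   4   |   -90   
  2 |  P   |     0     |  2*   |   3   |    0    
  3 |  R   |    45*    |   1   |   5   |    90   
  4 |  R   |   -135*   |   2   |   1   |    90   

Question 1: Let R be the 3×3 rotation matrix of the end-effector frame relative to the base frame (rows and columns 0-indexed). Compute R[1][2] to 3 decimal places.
End-effector z-axis (col 2 of R) = (0.8624,0.0795,0.5000)
R[1][2] = 0.0795

0.079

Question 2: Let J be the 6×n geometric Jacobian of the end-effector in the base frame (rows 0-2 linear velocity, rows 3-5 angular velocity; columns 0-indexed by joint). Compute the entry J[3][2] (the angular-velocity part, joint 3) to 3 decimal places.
0.866

axis z_2 = (0.8660,-0.5000,0.0000); lever o_n−o_2 = (-1.9712,-4.0000,-1.6213)
cross product → J_v[:, 2] = (0.8107,1.4041,-4.4497)
J_ω[:, 2] = z_2
entry J[3][2] = 0.8660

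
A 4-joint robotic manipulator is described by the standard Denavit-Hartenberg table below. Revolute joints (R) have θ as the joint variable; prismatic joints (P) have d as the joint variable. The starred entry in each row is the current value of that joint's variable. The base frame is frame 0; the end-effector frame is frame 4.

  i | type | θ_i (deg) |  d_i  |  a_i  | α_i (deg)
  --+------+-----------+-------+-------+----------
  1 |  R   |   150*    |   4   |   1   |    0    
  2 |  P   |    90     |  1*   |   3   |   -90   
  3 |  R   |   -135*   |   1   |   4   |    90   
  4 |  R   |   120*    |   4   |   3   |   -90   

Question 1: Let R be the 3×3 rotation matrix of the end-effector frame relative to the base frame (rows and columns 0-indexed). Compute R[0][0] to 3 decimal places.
0.573

End-effector x-axis (col 0 of R) = (0.5732,-0.7392,-0.3536)
R[0][0] = 0.5732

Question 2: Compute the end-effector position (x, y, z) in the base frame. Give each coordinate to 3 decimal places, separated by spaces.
after link 1: o_1 = (-0.8660, 0.5000, 4.0000)
after link 2: o_2 = (-2.3660, -2.0981, 5.0000)
after link 3: o_3 = (-0.0858, -0.1486, 7.8284)
after link 4: o_4 = (3.0481, 0.0833, 3.9393)

3.048 0.083 3.939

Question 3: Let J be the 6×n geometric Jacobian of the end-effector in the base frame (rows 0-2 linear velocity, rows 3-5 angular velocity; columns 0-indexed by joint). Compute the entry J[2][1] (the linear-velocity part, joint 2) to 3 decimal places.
1.000

prismatic axis z_1 = (0.0000,0.0000,1.0000)
J_v[:, 1] = z_1; J_ω[:, 1] = (0,0,0)
entry J[2][1] = 1.0000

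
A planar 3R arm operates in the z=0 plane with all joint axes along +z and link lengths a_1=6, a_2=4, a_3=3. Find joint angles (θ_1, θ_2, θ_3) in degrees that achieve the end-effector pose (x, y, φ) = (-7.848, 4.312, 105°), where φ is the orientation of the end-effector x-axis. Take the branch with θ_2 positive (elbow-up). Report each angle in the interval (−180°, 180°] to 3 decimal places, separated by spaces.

wrist centre = target − a_3·(cos φ, sin φ) = (-7.0715, 1.4142)
cos θ_2 = (52.0067−6²−4²)/(2·6·4) = 0.0001; θ_2 = 89.9920° (elbow-up)
β = atan2(1.4142,-7.0715) = 168.6907°; ψ = atan2(4.0000,6.0006) = 33.6876°
θ_1 = β − ψ = 135.0031°
θ_3 = φ − θ_1 − θ_2 = -119.9951° (wrapped to (-180°,180°])

135.003 89.992 -119.995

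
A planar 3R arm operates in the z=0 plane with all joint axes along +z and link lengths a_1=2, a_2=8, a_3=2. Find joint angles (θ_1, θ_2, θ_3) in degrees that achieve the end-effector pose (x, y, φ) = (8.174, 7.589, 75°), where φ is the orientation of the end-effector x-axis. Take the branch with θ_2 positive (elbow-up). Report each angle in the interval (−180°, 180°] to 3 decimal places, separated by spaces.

wrist centre = target − a_3·(cos φ, sin φ) = (7.6564, 5.6571)
cos θ_2 = (90.6232−2²−8²)/(2·2·8) = 0.7070; θ_2 = 45.0107° (elbow-up)
β = atan2(5.6571,7.6564) = 36.4600°; ψ = atan2(5.6579,7.6558) = 36.4657°
θ_1 = β − ψ = -0.0057°
θ_3 = φ − θ_1 − θ_2 = 29.9950° (wrapped to (-180°,180°])

-0.006 45.011 29.995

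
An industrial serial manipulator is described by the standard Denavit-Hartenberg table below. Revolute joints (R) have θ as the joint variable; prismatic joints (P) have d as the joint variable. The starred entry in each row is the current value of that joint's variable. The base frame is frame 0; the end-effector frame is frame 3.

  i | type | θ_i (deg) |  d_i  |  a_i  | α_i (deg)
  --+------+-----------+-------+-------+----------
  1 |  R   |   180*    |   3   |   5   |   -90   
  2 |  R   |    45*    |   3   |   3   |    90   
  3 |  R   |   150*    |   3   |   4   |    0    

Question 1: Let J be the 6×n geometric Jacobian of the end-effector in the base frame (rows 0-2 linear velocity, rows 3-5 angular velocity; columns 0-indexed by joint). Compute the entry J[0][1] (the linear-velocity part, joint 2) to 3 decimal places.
-2.449

axis z_1 = (-0.0000,-1.0000,0.0000); lever o_n−o_1 = (-1.7932,-5.0000,2.4495)
cross product → J_v[:, 1] = (-2.4495,0.0000,-1.7932)
J_ω[:, 1] = z_1
entry J[0][1] = -2.4495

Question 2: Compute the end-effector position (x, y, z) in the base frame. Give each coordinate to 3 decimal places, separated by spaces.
after link 1: o_1 = (-5.0000, 0.0000, 3.0000)
after link 2: o_2 = (-7.1213, -3.0000, 0.8787)
after link 3: o_3 = (-6.7932, -5.0000, 5.4495)

-6.793 -5.000 5.449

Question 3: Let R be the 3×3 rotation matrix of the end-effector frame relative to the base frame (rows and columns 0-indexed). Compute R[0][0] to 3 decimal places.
0.612

End-effector x-axis (col 0 of R) = (0.6124,-0.5000,0.6124)
R[0][0] = 0.6124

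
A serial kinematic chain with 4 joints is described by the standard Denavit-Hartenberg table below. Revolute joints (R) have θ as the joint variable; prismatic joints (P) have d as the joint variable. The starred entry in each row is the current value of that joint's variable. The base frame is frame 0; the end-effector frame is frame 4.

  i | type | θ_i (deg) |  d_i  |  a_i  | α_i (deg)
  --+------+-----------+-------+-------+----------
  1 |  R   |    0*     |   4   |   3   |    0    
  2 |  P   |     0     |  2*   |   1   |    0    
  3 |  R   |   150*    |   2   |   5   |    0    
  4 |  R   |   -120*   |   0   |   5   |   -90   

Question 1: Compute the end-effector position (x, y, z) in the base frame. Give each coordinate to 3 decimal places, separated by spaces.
after link 1: o_1 = (3.0000, 0.0000, 4.0000)
after link 2: o_2 = (4.0000, 0.0000, 6.0000)
after link 3: o_3 = (-0.3301, 2.5000, 8.0000)
after link 4: o_4 = (4.0000, 5.0000, 8.0000)

4.000 5.000 8.000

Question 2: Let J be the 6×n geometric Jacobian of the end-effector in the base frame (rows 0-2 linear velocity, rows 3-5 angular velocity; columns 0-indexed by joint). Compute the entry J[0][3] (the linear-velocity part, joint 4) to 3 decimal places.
-2.500

axis z_3 = (0.0000,0.0000,1.0000); lever o_n−o_3 = (4.3301,2.5000,0.0000)
cross product → J_v[:, 3] = (-2.5000,4.3301,0.0000)
J_ω[:, 3] = z_3
entry J[0][3] = -2.5000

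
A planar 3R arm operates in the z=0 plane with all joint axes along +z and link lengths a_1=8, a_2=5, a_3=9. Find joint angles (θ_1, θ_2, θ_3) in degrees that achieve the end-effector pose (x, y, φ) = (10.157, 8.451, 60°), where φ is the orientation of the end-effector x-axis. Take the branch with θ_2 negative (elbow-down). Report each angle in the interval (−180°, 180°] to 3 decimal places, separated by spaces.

44.999 -134.998 149.999

wrist centre = target − a_3·(cos φ, sin φ) = (5.6570, 0.6568)
cos θ_2 = (32.4330−8²−5²)/(2·8·5) = -0.7071; θ_2 = -134.9984° (elbow-down)
β = atan2(0.6568,5.6570) = 6.6223°; ψ = atan2(-3.5356,4.4646) = -38.3768°
θ_1 = β − ψ = 44.9992°
θ_3 = φ − θ_1 − θ_2 = 149.9993° (wrapped to (-180°,180°])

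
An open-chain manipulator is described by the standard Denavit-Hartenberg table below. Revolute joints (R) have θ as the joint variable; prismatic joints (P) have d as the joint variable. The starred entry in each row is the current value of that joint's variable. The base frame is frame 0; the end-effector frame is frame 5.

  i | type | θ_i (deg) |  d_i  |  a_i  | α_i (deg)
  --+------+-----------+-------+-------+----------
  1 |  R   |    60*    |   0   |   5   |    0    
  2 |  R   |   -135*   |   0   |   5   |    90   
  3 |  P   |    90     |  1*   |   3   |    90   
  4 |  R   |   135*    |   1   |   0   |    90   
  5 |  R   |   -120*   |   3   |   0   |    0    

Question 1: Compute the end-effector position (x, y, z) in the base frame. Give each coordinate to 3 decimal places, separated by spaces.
after link 1: o_1 = (2.5000, 4.3301, 0.0000)
after link 2: o_2 = (3.7941, -0.4995, 0.0000)
after link 3: o_3 = (2.8282, -0.7583, 3.0000)
after link 4: o_4 = (3.0870, -1.7242, 3.0000)
after link 5: o_5 = (1.0380, -2.2733, 5.1213)

1.038 -2.273 5.121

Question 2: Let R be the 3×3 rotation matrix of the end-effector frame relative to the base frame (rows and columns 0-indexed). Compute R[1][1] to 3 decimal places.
End-effector y-axis (col 1 of R) = (-0.7209,0.3245,-0.6124)
R[1][1] = 0.3245

0.324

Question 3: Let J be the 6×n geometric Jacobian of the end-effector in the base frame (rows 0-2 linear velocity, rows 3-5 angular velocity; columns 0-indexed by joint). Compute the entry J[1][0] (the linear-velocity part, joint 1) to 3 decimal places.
axis z_0 = ẑ; lever o_n−o_0 = (1.0380,-2.2733,5.1213)
cross product → J_v[:, 0] = (2.2733,1.0380,-0.0000)
J_ω[:, 0] = z_0
entry J[1][0] = 1.0380

1.038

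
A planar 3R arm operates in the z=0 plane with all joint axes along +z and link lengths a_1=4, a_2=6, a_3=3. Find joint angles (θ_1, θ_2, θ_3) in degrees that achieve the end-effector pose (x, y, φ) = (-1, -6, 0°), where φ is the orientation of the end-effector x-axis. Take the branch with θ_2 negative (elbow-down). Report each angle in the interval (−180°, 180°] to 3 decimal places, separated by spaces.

-67.380 -90.000 157.380

wrist centre = target − a_3·(cos φ, sin φ) = (-4.0000, -6.0000)
cos θ_2 = (52.0000−4²−6²)/(2·4·6) = 0.0000; θ_2 = -90.0000° (elbow-down)
β = atan2(-6.0000,-4.0000) = -123.6901°; ψ = atan2(-6.0000,4.0000) = -56.3099°
θ_1 = β − ψ = -67.3801°
θ_3 = φ − θ_1 − θ_2 = 157.3801° (wrapped to (-180°,180°])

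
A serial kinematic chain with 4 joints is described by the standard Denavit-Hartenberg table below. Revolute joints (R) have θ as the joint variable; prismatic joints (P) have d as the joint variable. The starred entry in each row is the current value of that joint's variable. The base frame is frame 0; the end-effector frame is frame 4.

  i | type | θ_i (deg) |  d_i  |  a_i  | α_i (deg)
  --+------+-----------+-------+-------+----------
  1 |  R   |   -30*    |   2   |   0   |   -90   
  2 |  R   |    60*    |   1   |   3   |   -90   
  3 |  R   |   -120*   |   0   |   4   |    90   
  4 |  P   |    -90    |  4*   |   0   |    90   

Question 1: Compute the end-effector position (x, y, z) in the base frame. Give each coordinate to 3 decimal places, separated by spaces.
after link 1: o_1 = (0.0000, 0.0000, 2.0000)
after link 2: o_2 = (1.7990, 0.1160, -0.5981)
after link 3: o_3 = (2.6651, 3.6160, 1.1340)
after link 4: o_4 = (0.1651, 2.7500, 4.1340)

0.165 2.750 4.134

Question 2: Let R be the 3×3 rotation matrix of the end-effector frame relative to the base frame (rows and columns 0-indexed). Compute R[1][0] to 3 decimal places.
End-effector x-axis (col 0 of R) = (0.7500,-0.4330,0.5000)
R[1][0] = -0.4330

-0.433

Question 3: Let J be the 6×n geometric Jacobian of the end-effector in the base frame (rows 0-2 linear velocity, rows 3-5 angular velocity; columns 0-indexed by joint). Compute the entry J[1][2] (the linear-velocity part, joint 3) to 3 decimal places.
4.366

axis z_2 = (-0.7500,0.4330,-0.5000); lever o_n−o_2 = (-1.6340,2.6340,4.7321)
cross product → J_v[:, 2] = (3.3660,4.3660,-1.2679)
J_ω[:, 2] = z_2
entry J[1][2] = 4.3660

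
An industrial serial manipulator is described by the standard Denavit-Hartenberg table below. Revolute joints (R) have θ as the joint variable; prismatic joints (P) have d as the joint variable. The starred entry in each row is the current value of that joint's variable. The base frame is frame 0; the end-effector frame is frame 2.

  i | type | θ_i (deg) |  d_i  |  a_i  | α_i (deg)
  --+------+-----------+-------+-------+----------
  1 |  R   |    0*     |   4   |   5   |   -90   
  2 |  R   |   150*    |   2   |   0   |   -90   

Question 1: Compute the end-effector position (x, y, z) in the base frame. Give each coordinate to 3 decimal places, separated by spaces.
after link 1: o_1 = (5.0000, 0.0000, 4.0000)
after link 2: o_2 = (5.0000, 2.0000, 4.0000)

5.000 2.000 4.000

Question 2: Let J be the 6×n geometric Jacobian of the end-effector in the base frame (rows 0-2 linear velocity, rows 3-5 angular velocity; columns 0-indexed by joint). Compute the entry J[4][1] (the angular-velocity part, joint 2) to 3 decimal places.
1.000

axis z_1 = (0.0000,1.0000,0.0000); lever o_n−o_1 = (0.0000,2.0000,0.0000)
cross product → J_v[:, 1] = (-0.0000,0.0000,0.0000)
J_ω[:, 1] = z_1
entry J[4][1] = 1.0000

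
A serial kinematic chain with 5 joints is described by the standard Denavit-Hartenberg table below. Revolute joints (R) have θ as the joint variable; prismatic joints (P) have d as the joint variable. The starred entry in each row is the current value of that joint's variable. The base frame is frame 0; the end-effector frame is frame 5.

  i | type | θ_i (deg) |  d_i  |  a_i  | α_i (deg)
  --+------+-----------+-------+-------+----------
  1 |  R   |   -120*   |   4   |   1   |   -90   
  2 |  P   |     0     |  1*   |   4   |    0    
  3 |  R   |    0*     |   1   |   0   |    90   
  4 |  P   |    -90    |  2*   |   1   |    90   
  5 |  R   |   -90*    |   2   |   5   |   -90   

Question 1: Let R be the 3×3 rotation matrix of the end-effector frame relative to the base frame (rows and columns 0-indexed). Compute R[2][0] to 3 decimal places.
End-effector x-axis (col 0 of R) = (-0.0000,0.0000,-1.0000)
R[2][0] = -1.0000

-1.000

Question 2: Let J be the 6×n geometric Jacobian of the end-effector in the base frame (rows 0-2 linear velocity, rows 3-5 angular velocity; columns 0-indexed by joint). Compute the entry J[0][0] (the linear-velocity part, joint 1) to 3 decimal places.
axis z_0 = ẑ; lever o_n−o_0 = (-0.6340,-3.0981,1.0000)
cross product → J_v[:, 0] = (3.0981,-0.6340,0.0000)
J_ω[:, 0] = z_0
entry J[0][0] = 3.0981

3.098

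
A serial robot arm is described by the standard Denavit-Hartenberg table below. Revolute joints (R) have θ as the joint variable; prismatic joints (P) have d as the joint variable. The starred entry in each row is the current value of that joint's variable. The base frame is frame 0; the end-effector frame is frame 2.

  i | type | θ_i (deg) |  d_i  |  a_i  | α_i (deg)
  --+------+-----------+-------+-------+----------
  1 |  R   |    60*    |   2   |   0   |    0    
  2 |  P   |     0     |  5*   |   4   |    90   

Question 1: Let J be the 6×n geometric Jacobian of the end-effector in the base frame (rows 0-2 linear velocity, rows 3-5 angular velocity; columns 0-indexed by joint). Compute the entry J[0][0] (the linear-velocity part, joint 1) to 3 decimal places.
axis z_0 = ẑ; lever o_n−o_0 = (2.0000,3.4641,7.0000)
cross product → J_v[:, 0] = (-3.4641,2.0000,0.0000)
J_ω[:, 0] = z_0
entry J[0][0] = -3.4641

-3.464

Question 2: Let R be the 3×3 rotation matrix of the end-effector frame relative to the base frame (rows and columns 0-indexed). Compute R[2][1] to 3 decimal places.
End-effector y-axis (col 1 of R) = (-0.0000,0.0000,1.0000)
R[2][1] = 1.0000

1.000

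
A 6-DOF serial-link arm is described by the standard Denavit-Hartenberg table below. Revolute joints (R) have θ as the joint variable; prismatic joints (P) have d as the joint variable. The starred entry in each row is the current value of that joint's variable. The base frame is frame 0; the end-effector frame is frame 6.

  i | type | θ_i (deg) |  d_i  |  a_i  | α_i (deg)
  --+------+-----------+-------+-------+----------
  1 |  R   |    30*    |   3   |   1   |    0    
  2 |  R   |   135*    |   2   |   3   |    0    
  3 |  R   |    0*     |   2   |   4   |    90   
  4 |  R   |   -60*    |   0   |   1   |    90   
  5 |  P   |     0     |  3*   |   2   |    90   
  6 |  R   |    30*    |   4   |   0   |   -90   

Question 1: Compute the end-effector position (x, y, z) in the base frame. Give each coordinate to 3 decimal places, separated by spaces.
after link 1: o_1 = (0.8660, 0.5000, 3.0000)
after link 2: o_2 = (-2.0318, 1.2765, 5.0000)
after link 3: o_3 = (-5.8955, 2.3117, 7.0000)
after link 4: o_4 = (-6.3784, 2.4411, 6.1340)
after link 5: o_5 = (-4.8348, 2.0275, 2.9019)
after link 6: o_6 = (-5.8701, -1.8362, 2.9019)

-5.870 -1.836 2.902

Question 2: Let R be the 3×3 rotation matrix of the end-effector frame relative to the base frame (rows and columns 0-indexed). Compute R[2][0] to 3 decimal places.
End-effector x-axis (col 0 of R) = (-0.0000,0.0000,-1.0000)
R[2][0] = -1.0000

-1.000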